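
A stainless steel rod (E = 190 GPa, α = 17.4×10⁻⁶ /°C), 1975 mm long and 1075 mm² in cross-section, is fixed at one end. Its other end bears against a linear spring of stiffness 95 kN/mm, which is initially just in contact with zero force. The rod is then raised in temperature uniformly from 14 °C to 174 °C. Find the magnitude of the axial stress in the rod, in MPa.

If the spring were absent the rod would lengthen by αΔT L = 17.4×10⁻⁶ × 160 × 1975 = 5.498 mm.
Let P be the compressive force at the spring. The rod shortens elastically by PL/(AE) and the spring compresses by P/k; together these equal δ_free.
So P = δ_free / [L/(AE) + 1/k] = 5.498 / [ 1975/(1075×190×10³) + 1/(95×10³) ].
P = 5.498 / 2.02×10⁻⁵ = 272300 N.
σ = P/A = 272300/1075 = 253.3 MPa.

σ ≈ 253 MPa (compressive)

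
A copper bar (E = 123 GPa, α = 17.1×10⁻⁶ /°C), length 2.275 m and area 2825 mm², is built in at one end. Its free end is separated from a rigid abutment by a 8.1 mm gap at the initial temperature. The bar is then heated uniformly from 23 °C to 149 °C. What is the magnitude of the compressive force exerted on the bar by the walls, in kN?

Free thermal elongation = αΔT L = 17.1×10⁻⁶ × 126 × 2275 = 4.902 mm.
Since δ_free = 4.9 mm is less than the 8.1 mm gap, the bar never touches the wall. No axial force develops.

P ≈ 0 kN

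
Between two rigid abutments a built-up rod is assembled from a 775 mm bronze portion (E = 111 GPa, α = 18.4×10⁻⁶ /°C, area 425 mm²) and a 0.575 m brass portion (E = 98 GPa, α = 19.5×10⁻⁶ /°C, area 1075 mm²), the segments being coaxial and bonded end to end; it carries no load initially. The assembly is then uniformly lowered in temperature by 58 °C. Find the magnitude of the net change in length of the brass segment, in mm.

|ΔL| ≈ 0.282 mm

With the walls removed the bar would change length by δ_free = Σ αᵢΔT Lᵢ = 18.4×10⁻⁶×58×775 + 19.5×10⁻⁶×58×575 = 1.477 mm.
Since the ends are fixed, an axial force P builds up, equal in every segment, with P · Σ Lᵢ/(AᵢEᵢ) = δ_free.
Σ Lᵢ/(AᵢEᵢ) = 775/(425×111×10³) + 575/(1075×98×10³) = 2.189×10⁻⁵ mm/N.
So P = 1.477 / 2.189×10⁻⁵ = 67.5 kN, tensile.
For the brass segment, free thermal change = 19.5×10⁻⁶×58×575 = 0.6503 mm and elastic change from P = 67500×575/(1075×98×10³) = 0.3684 mm; these oppose, so the net change is 0.282 mm (segment shortens).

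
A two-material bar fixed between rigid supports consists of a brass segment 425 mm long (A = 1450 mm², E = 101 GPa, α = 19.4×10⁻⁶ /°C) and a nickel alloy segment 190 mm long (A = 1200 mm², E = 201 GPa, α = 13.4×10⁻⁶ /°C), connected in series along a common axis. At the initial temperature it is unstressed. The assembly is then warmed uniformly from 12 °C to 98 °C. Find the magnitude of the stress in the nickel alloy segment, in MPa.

σ ≈ 210 MPa (compressive)

With the walls removed the bar would change length by δ_free = Σ αᵢΔT Lᵢ = 19.4×10⁻⁶×86×425 + 13.4×10⁻⁶×86×190 = 0.928 mm.
The rigid supports impose zero overall length change; the single axial force P common to all segments must satisfy P Σ Lᵢ/(AᵢEᵢ) = δ_free.
The series flexibility is Σ Lᵢ/(AᵢEᵢ) = 425/(1450×101×10³) + 190/(1200×201×10³) = 3.69×10⁻⁶ mm/N.
P = 0.928 / 3.69×10⁻⁶ = 251500 N = 251.5 kN, compressive.
σ_{nickel alloy} = P / A = 251500 / 1200 = 209.6 MPa.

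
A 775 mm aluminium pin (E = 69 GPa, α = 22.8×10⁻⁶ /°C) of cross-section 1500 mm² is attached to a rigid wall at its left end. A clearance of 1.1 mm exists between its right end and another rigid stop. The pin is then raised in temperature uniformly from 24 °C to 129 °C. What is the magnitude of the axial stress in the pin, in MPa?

Free thermal elongation = αΔT L = 22.8×10⁻⁶ × 105 × 775 = 1.855 mm.
This exceeds the 1.1 mm gap, so the wall pushes back. The portion of expansion that must be recovered elastically is δ_free − gap = 1.855 − 1.1 = 0.7553 mm.
Compatibility: PL/(AE) = 0.7553 mm, so σ = P/A = E × (0.7553/775) = 67.25 MPa.

σ ≈ 67.3 MPa (compressive)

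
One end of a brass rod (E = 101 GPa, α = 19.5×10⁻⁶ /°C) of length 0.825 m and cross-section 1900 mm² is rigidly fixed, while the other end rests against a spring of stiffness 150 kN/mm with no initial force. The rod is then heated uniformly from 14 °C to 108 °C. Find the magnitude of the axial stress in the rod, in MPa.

The unrestrained thermal change is αΔT L = 19.5×10⁻⁶ × 94 × 825 = 1.512 mm.
Let P be the compressive force at the spring. The rod shortens elastically by PL/(AE) and the spring compresses by P/k; together these equal δ_free.
P [ L/(AE) + 1/k ] = δ_free → P [ 825/(1900×101×10³) + 1/(150×10³) ] = 1.512.
P = 1.512 / 1.097×10⁻⁵ = 137900 N.
σ = P/A = 137900/1900 = 72.58 MPa.

σ ≈ 72.6 MPa (compressive)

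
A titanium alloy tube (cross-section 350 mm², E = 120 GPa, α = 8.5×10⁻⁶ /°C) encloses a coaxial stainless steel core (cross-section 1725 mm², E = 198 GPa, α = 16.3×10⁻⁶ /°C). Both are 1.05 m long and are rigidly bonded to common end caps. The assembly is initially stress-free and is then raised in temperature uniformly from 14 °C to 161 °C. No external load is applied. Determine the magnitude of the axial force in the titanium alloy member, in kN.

Both members must finish at the same length. With the larger α, the stainless steel tends to over-expand; the plates restrain it, putting the stainless steel in compression and the titanium alloy in tension. With no external load the two internal forces are equal and opposite, magnitude P.
Setting the final lengths equal and cancelling L: (α₁ − α₂)ΔT = P/(A₁E₁) + P/(A₂E₂).
|α₁ − α₂|·ΔT = 7.8×10⁻⁶ × 147 = 0.001147.
1/(A₁E₁) + 1/(A₂E₂) = 1/(350×120×10³) + 1/(1725×198×10³) = 2.674×10⁻⁸ N⁻¹.
So P = 0.001147 / 2.674×10⁻⁸ = 42.88 kN.

P ≈ 42.9 kN (tensile in the titanium alloy)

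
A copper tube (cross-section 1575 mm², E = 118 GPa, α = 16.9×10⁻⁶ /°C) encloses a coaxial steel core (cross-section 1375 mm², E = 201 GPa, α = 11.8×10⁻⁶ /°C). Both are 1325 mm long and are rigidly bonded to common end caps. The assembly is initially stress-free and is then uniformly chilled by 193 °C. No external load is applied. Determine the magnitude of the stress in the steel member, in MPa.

σ ≈ 79.5 MPa (compressive)

Both members must finish at the same length. With the larger α, the copper tends to over-contract; the plates restrain it, putting the copper in tension and the steel in compression. With no external load the two internal forces are equal and opposite, magnitude P.
Equating the net (thermal + elastic) strains gives |α₁ − α₂|·ΔT = P·[1/(A₁E₁) + 1/(A₂E₂)].
|α₁ − α₂|·ΔT = 5.1×10⁻⁶ × 193 = 0.0009843.
1/(A₁E₁) + 1/(A₂E₂) = 1/(1575×118×10³) + 1/(1375×201×10³) = 8.999×10⁻⁹ N⁻¹.
P = 0.0009843 / 8.999×10⁻⁹ = 109400 N = 109.4 kN.
σ_{steel} = P/A₂ = 109400/1375 = 79.55 MPa, compressive.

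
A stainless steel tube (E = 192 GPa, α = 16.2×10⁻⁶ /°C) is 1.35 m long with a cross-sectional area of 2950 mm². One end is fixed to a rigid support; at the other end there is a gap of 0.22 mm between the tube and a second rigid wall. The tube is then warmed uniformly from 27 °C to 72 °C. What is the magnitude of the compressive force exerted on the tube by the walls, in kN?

Free thermal elongation = αΔT L = 16.2×10⁻⁶ × 45 × 1350 = 0.9841 mm.
The gap closes (δ_free > 0.22 mm) and the wall then resists a further 0.9841 − 0.22 = 0.7641 mm of expansion.
Compatibility: PL/(AE) = 0.7641 mm, so σ = P/A = E × (0.7641/1350) = 108.7 MPa.
Force on the wall = σA = 108.7 × 2950 mm² = 320.6 kN.

P ≈ 321 kN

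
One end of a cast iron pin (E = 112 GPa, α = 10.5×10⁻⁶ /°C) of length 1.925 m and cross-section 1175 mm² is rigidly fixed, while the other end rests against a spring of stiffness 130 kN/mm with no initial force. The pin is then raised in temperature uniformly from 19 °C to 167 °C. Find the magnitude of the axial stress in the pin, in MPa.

σ ≈ 114 MPa (compressive)

The unrestrained thermal change is αΔT L = 10.5×10⁻⁶ × 148 × 1925 = 2.991 mm.
With a force P in the spring, the elastic change of the pin is PL/(AE) and that of the spring is P/k; compatibility requires their sum to equal δ_free.
So P = δ_free / [L/(AE) + 1/k] = 2.991 / [ 1925/(1175×112×10³) + 1/(130×10³) ].
P = 2.991 / 2.232×10⁻⁵ = 134000 N.
σ = P/A = 134000/1175 = 114.1 MPa.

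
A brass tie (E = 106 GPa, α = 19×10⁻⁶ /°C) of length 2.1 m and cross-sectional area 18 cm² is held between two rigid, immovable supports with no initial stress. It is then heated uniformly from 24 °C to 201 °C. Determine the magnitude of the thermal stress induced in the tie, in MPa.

σ ≈ 356 MPa (compressive)

Because both ends are immovable the net strain is zero, and the suppressed thermal strain is αΔT = 19×10⁻⁶ × 177 = 3363×10⁻⁶.
Hence σ = E·αΔT = 106×10³ × 3363×10⁻⁶ = 356.5 MPa, compressive.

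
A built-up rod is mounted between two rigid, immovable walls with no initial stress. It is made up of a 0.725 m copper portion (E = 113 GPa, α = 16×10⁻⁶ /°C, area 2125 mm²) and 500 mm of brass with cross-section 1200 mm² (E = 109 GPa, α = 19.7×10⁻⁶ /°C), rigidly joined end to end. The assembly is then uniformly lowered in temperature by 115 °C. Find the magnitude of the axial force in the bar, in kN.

If the supports were absent, the total length change would be Σ αᵢΔT Lᵢ = 16×10⁻⁶×115×725 + 19.7×10⁻⁶×115×500 = 2.467 mm.
The walls prevent any net length change, so an axial force P (same in every segment) develops. Compatibility: P · Σ Lᵢ/(AᵢEᵢ) = δ_free.
The series flexibility is Σ Lᵢ/(AᵢEᵢ) = 725/(2125×113×10³) + 500/(1200×109×10³) = 6.842×10⁻⁶ mm/N.
So P = 2.467 / 6.842×10⁻⁶ = 360.5 kN, tensile.

P ≈ 361 kN (tensile)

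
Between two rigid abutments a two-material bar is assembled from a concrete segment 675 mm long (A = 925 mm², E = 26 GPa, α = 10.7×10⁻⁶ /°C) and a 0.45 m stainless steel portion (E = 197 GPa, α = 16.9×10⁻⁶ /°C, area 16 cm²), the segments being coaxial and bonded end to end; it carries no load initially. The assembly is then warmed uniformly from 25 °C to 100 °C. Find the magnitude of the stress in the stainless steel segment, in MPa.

If the supports were absent, the total length change would be Σ αᵢΔT Lᵢ = 10.7×10⁻⁶×75×675 + 16.9×10⁻⁶×75×450 = 1.112 mm.
The walls prevent any net length change, so an axial force P (same in every segment) develops. Compatibility: P · Σ Lᵢ/(AᵢEᵢ) = δ_free.
Σ Lᵢ/(AᵢEᵢ) = 675/(925×26×10³) + 450/(1600×197×10³) = 2.949×10⁻⁵ mm/N.
P = 1.112 / 2.949×10⁻⁵ = 37700 N = 37.7 kN, compressive.
σ_{stainless steel} = P / A = 37700 / 1600 = 23.57 MPa.

σ ≈ 23.6 MPa (compressive)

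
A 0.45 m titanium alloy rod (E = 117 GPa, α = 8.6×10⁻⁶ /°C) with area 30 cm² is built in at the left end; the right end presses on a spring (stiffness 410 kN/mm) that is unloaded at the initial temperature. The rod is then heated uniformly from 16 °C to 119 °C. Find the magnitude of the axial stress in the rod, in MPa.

σ ≈ 35.7 MPa (compressive)

The unrestrained thermal change is αΔT L = 8.6×10⁻⁶ × 103 × 450 = 0.3986 mm.
Let P be the compressive force at the spring. The rod shortens elastically by PL/(AE) and the spring compresses by P/k; together these equal δ_free.
P [ L/(AE) + 1/k ] = δ_free → P [ 450/(3000×117×10³) + 1/(410×10³) ] = 0.3986.
P = 0.3986 / 3.721×10⁻⁶ = 107100 N.
σ = P/A = 107100/3000 = 35.71 MPa.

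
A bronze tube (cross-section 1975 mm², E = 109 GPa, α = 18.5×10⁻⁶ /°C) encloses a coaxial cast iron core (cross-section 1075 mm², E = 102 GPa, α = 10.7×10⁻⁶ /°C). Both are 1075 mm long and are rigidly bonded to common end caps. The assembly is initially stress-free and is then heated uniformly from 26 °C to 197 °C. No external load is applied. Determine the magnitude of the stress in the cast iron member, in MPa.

σ ≈ 90.1 MPa (tensile)

Equilibrium of a rigid end plate with no external load gives equal and opposite internal forces ±P in the two members. Since α_{bronze} > α_{cast iron}, heating drives the bronze into compression and the cast iron into tension.
Compatibility of the two members (thermal + elastic change equal): (α₁ − α₂)ΔT = P·[1/(A₁E₁) + 1/(A₂E₂)].
|α₁ − α₂|·ΔT = 7.8×10⁻⁶ × 171 = 0.001334.
1/(A₁E₁) + 1/(A₂E₂) = 1/(1975×109×10³) + 1/(1075×102×10³) = 1.377×10⁻⁸ N⁻¹.
P = 0.001334 / 1.377×10⁻⁸ = 96900 N = 96.9 kN.
σ_{cast iron} = P/A₂ = 96900/1075 = 90.14 MPa, tensile.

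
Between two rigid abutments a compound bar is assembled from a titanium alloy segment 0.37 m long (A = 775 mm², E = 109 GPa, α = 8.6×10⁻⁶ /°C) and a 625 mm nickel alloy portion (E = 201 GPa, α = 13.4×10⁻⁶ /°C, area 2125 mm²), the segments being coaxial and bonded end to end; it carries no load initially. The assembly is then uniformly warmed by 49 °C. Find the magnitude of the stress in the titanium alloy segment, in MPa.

Free thermal expansion of the whole bar: Σ αᵢΔT Lᵢ = 8.6×10⁻⁶×49×370 + 13.4×10⁻⁶×49×625 = 0.5663 mm.
The walls prevent any net length change, so an axial force P (same in every segment) develops. Compatibility: P · Σ Lᵢ/(AᵢEᵢ) = δ_free.
The series flexibility is Σ Lᵢ/(AᵢEᵢ) = 370/(775×109×10³) + 625/(2125×201×10³) = 5.843×10⁻⁶ mm/N.
So P = 0.5663 / 5.843×10⁻⁶ = 96.91 kN, compressive.
σ_{titanium alloy} = P / A = 96910 / 775 = 125.1 MPa.

σ ≈ 125 MPa (compressive)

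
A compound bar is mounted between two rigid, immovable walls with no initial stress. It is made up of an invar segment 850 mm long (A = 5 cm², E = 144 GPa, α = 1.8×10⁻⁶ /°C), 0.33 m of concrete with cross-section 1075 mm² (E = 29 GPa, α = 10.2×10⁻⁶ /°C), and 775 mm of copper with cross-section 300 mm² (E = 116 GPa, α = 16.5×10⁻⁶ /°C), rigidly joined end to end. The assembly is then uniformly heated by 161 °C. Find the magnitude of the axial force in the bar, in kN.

With the walls removed the bar would change length by δ_free = Σ αᵢΔT Lᵢ = 1.8×10⁻⁶×161×850 + 10.2×10⁻⁶×161×330 + 16.5×10⁻⁶×161×775 = 2.847 mm.
The walls prevent any net length change, so an axial force P (same in every segment) develops. Compatibility: P · Σ Lᵢ/(AᵢEᵢ) = δ_free.
Σ Lᵢ/(AᵢEᵢ) = 850/(500×144×10³) + 330/(1075×29×10³) + 775/(300×116×10³) = 4.466×10⁻⁵ mm/N.
So P = 2.847 / 4.466×10⁻⁵ = 63.75 kN, compressive.

P ≈ 63.7 kN (compressive)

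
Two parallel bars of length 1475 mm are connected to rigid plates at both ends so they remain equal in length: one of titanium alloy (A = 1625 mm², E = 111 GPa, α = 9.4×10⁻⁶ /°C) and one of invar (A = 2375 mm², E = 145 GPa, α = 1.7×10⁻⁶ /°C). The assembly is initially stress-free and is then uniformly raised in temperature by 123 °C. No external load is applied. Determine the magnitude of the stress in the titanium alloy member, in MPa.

Equilibrium of a rigid end plate with no external load gives equal and opposite internal forces ±P in the two members. Since α_{titanium alloy} > α_{invar}, heating drives the titanium alloy into compression and the invar into tension.
Setting the final lengths equal and cancelling L: (α₁ − α₂)ΔT = P/(A₁E₁) + P/(A₂E₂).
|α₁ − α₂|·ΔT = 7.7×10⁻⁶ × 123 = 0.0009471.
1/(A₁E₁) + 1/(A₂E₂) = 1/(1625×111×10³) + 1/(2375×145×10³) = 8.448×10⁻⁹ N⁻¹.
P = 0.0009471 / 8.448×10⁻⁹ = 112100 N = 112.1 kN.
σ_{titanium alloy} = P/A₁ = 112100/1625 = 68.99 MPa, compressive.

σ ≈ 69 MPa (compressive)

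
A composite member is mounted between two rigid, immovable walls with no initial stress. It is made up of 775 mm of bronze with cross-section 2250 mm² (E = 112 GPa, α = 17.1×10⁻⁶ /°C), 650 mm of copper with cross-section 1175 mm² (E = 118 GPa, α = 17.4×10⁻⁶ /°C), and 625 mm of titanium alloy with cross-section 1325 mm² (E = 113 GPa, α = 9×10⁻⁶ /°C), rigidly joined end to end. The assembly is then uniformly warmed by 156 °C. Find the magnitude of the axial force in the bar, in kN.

P ≈ 394 kN (compressive)

With the walls removed the bar would change length by δ_free = Σ αᵢΔT Lᵢ = 17.1×10⁻⁶×156×775 + 17.4×10⁻⁶×156×650 + 9×10⁻⁶×156×625 = 4.709 mm.
Since the ends are fixed, an axial force P builds up, equal in every segment, with P · Σ Lᵢ/(AᵢEᵢ) = δ_free.
The series flexibility is Σ Lᵢ/(AᵢEᵢ) = 775/(2250×112×10³) + 650/(1175×118×10³) + 625/(1325×113×10³) = 1.194×10⁻⁵ mm/N.
Hence P = δ_free / Σ(L/AE) = 4.709/1.194×10⁻⁵ = 394.5 kN (compressive).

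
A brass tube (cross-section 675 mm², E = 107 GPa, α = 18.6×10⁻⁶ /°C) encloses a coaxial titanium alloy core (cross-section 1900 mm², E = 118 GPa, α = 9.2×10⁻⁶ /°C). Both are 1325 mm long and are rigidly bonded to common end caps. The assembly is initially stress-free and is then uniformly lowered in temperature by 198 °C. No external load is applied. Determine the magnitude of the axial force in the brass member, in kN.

P ≈ 102 kN (tensile in the brass)

The brass has the larger α, so on cooling it would change length more than the titanium alloy if both were free. The rigid plates force a common final length, so the brass is put into tension and the titanium alloy into compression, with equal and opposite forces P (no external load).
Compatibility of the two members (thermal + elastic change equal): (α₁ − α₂)ΔT = P·[1/(A₁E₁) + 1/(A₂E₂)].
|α₁ − α₂|·ΔT = 9.4×10⁻⁶ × 198 = 0.001861.
1/(A₁E₁) + 1/(A₂E₂) = 1/(675×107×10³) + 1/(1900×118×10³) = 1.831×10⁻⁸ N⁻¹.
So P = 0.001861 / 1.831×10⁻⁸ = 101.7 kN.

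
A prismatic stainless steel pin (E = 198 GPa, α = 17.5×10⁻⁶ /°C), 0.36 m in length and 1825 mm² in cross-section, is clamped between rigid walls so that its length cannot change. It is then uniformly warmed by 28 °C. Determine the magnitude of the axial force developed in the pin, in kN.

Full restraint means ε = 0, so the stress is σ = EαΔT = 198×10³ × 17.5×10⁻⁶ × 28 = 97.02 MPa.
Axial force P = σA = 97.02 × 1825 = 177100 N = 177.1 kN, compressive.

P ≈ 177 kN (compressive)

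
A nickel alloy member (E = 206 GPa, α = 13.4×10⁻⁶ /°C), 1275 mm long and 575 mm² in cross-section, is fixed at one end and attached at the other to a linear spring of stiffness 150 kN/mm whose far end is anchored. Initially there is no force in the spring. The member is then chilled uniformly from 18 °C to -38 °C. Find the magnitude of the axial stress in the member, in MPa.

σ ≈ 95.5 MPa (tensile)

The unrestrained thermal change is αΔT L = 13.4×10⁻⁶ × 56 × 1275 = 0.9568 mm.
Let P be the tensile force in the spring. The member extends elastically by PL/(AE) and the spring stretches by P/k; together these equal δ_free.
P [ L/(AE) + 1/k ] = δ_free → P [ 1275/(575×206×10³) + 1/(150×10³) ] = 0.9568.
P = 0.9568 / 1.743×10⁻⁵ = 54890 N.
σ = P/A = 54890/575 = 95.46 MPa.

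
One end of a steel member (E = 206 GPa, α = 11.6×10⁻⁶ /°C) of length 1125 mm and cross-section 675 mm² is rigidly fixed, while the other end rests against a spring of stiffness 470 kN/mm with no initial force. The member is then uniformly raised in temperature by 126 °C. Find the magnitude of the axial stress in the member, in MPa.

σ ≈ 238 MPa (compressive)

Free thermal expansion: δ_free = αΔT L = 11.6×10⁻⁶ × 126 × 1125 = 1.644 mm.
Let P be the compressive force at the spring. The member shortens elastically by PL/(AE) and the spring compresses by P/k; together these equal δ_free.
So P = δ_free / [L/(AE) + 1/k] = 1.644 / [ 1125/(675×206×10³) + 1/(470×10³) ].
P = 1.644 / 1.022×10⁻⁵ = 160900 N.
σ = P/A = 160900/675 = 238.4 MPa.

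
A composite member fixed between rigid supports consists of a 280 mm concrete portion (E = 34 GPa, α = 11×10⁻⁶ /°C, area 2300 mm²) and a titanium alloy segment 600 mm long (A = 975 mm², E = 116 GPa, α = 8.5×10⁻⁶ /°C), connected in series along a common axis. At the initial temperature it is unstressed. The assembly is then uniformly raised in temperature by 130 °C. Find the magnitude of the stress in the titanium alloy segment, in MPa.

σ ≈ 123 MPa (compressive)

If the supports were absent, the total length change would be Σ αᵢΔT Lᵢ = 11×10⁻⁶×130×280 + 8.5×10⁻⁶×130×600 = 1.063 mm.
The rigid supports impose zero overall length change; the single axial force P common to all segments must satisfy P Σ Lᵢ/(AᵢEᵢ) = δ_free.
The series flexibility is Σ Lᵢ/(AᵢEᵢ) = 280/(2300×34×10³) + 600/(975×116×10³) = 8.886×10⁻⁶ mm/N.
Hence P = δ_free / Σ(L/AE) = 1.063/8.886×10⁻⁶ = 119.7 kN (compressive).
σ_{titanium alloy} = P / A = 119700 / 975 = 122.7 MPa.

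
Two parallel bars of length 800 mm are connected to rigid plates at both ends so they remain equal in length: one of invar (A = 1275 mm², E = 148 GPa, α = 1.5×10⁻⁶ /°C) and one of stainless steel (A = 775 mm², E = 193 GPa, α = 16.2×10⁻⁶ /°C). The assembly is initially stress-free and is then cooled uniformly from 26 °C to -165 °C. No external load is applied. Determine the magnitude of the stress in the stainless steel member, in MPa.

Both members must finish at the same length. With the larger α, the stainless steel tends to over-contract; the plates restrain it, putting the stainless steel in tension and the invar in compression. With no external load the two internal forces are equal and opposite, magnitude P.
Compatibility of the two members (thermal + elastic change equal): (α₁ − α₂)ΔT = P·[1/(A₁E₁) + 1/(A₂E₂)].
|α₁ − α₂|·ΔT = 14.7×10⁻⁶ × 191 = 0.002808.
1/(A₁E₁) + 1/(A₂E₂) = 1/(1275×148×10³) + 1/(775×193×10³) = 1.199×10⁻⁸ N⁻¹.
So P = 0.002808 / 1.199×10⁻⁸ = 234.3 kN.
σ_{stainless steel} = P/A₂ = 234300/775 = 302.3 MPa, tensile.

σ ≈ 302 MPa (tensile)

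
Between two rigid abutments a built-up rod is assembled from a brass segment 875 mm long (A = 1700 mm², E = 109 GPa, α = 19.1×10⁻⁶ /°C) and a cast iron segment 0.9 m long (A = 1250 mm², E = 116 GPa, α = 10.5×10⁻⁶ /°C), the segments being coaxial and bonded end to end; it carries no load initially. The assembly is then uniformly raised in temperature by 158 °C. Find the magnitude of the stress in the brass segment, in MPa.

If the supports were absent, the total length change would be Σ αᵢΔT Lᵢ = 19.1×10⁻⁶×158×875 + 10.5×10⁻⁶×158×900 = 4.134 mm.
The walls prevent any net length change, so an axial force P (same in every segment) develops. Compatibility: P · Σ Lᵢ/(AᵢEᵢ) = δ_free.
The series flexibility is Σ Lᵢ/(AᵢEᵢ) = 875/(1700×109×10³) + 900/(1250×116×10³) = 1.093×10⁻⁵ mm/N.
So P = 4.134 / 1.093×10⁻⁵ = 378.2 kN, compressive.
σ_{brass} = P / A = 378200 / 1700 = 222.5 MPa.

σ ≈ 222 MPa (compressive)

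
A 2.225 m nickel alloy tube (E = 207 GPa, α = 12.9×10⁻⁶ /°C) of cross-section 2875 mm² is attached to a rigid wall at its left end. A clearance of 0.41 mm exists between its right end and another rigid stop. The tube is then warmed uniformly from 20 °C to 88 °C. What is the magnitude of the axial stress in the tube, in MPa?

σ ≈ 143 MPa (compressive)

Unrestrained expansion: δ_free = αΔT L = 12.9×10⁻⁶ × 68 × 2225 = 1.952 mm.
This exceeds the 0.41 mm gap, so the wall pushes back. The portion of expansion that must be recovered elastically is δ_free − gap = 1.952 − 0.41 = 1.542 mm.
So σ = E(δ_free − g)/L = 207×10³ × 1.542/2225 = 143.4 MPa.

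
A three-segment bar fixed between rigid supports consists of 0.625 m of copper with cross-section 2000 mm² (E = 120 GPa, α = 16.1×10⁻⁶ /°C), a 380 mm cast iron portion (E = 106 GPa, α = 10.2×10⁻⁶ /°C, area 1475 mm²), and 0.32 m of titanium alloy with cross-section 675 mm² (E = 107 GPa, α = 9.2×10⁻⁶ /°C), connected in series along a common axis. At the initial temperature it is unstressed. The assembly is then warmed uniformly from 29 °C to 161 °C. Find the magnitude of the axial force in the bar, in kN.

With the walls removed the bar would change length by δ_free = Σ αᵢΔT Lᵢ = 16.1×10⁻⁶×132×625 + 10.2×10⁻⁶×132×380 + 9.2×10⁻⁶×132×320 = 2.228 mm.
Since the ends are fixed, an axial force P builds up, equal in every segment, with P · Σ Lᵢ/(AᵢEᵢ) = δ_free.
Σ Lᵢ/(AᵢEᵢ) = 625/(2000×120×10³) + 380/(1475×106×10³) + 320/(675×107×10³) = 9.465×10⁻⁶ mm/N.
So P = 2.228 / 9.465×10⁻⁶ = 235.4 kN, compressive.

P ≈ 235 kN (compressive)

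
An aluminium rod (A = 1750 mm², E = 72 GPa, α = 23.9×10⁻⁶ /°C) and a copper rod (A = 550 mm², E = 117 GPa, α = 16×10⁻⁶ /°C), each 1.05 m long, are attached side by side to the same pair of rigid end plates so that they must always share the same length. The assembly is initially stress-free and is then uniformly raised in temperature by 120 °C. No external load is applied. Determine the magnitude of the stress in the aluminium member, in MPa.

σ ≈ 23.1 MPa (compressive)

The aluminium has the larger α, so on heating it would change length more than the copper if both were free. The rigid plates force a common final length, so the aluminium is put into compression and the copper into tension, with equal and opposite forces P (no external load).
Setting the final lengths equal and cancelling L: (α₁ − α₂)ΔT = P/(A₁E₁) + P/(A₂E₂).
|α₁ − α₂|·ΔT = 7.9×10⁻⁶ × 120 = 0.000948.
1/(A₁E₁) + 1/(A₂E₂) = 1/(1750×72×10³) + 1/(550×117×10³) = 2.348×10⁻⁸ N⁻¹.
P = 0.000948 / 2.348×10⁻⁸ = 40380 N = 40.38 kN.
σ_{aluminium} = P/A₁ = 40380/1750 = 23.07 MPa, compressive.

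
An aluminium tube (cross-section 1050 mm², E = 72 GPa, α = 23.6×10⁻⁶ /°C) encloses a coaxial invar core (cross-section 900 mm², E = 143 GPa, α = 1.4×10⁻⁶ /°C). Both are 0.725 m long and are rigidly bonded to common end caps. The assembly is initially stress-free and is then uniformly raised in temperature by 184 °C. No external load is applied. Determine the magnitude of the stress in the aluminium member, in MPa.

σ ≈ 185 MPa (compressive)

Equilibrium of a rigid end plate with no external load gives equal and opposite internal forces ±P in the two members. Since α_{aluminium} > α_{invar}, heating drives the aluminium into compression and the invar into tension.
Compatibility of the two members (thermal + elastic change equal): (α₁ − α₂)ΔT = P·[1/(A₁E₁) + 1/(A₂E₂)].
|α₁ − α₂|·ΔT = 22.2×10⁻⁶ × 184 = 0.004085.
1/(A₁E₁) + 1/(A₂E₂) = 1/(1050×72×10³) + 1/(900×143×10³) = 2.1×10⁻⁸ N⁻¹.
So P = 0.004085 / 2.1×10⁻⁸ = 194.5 kN.
σ_{aluminium} = P/A₁ = 194500/1050 = 185.3 MPa, compressive.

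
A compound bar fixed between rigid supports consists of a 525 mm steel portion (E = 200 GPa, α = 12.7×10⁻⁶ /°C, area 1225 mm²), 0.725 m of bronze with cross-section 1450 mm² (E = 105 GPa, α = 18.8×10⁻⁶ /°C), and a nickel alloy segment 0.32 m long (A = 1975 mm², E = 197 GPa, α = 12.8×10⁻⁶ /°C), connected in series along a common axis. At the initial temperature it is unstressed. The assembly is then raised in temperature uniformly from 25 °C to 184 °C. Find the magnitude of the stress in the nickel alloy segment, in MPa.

If the supports were absent, the total length change would be Σ αᵢΔT Lᵢ = 12.7×10⁻⁶×159×525 + 18.8×10⁻⁶×159×725 + 12.8×10⁻⁶×159×320 = 3.879 mm.
Since the ends are fixed, an axial force P builds up, equal in every segment, with P · Σ Lᵢ/(AᵢEᵢ) = δ_free.
The series flexibility is Σ Lᵢ/(AᵢEᵢ) = 525/(1225×200×10³) + 725/(1450×105×10³) + 320/(1975×197×10³) = 7.727×10⁻⁶ mm/N.
So P = 3.879 / 7.727×10⁻⁶ = 501.9 kN, compressive.
σ_{nickel alloy} = P / A = 501900 / 1975 = 254.1 MPa.

σ ≈ 254 MPa (compressive)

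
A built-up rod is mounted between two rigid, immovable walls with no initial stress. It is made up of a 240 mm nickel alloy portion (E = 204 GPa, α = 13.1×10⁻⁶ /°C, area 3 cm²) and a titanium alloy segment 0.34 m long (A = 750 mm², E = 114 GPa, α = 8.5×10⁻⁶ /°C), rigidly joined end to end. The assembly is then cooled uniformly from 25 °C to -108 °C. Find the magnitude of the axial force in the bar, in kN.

With the walls removed the bar would change length by δ_free = Σ αᵢΔT Lᵢ = 13.1×10⁻⁶×133×240 + 8.5×10⁻⁶×133×340 = 0.8025 mm.
Since the ends are fixed, an axial force P builds up, equal in every segment, with P · Σ Lᵢ/(AᵢEᵢ) = δ_free.
Σ Lᵢ/(AᵢEᵢ) = 240/(300×204×10³) + 340/(750×114×10³) = 7.898×10⁻⁶ mm/N.
So P = 0.8025 / 7.898×10⁻⁶ = 101.6 kN, tensile.

P ≈ 102 kN (tensile)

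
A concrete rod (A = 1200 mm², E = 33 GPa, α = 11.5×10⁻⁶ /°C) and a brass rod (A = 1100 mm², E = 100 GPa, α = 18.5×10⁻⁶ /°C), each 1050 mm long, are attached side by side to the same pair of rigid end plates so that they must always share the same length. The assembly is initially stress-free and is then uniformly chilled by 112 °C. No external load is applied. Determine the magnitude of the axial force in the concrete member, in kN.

Both members must finish at the same length. With the larger α, the brass tends to over-contract; the plates restrain it, putting the brass in tension and the concrete in compression. With no external load the two internal forces are equal and opposite, magnitude P.
Compatibility of the two members (thermal + elastic change equal): (α₁ − α₂)ΔT = P·[1/(A₁E₁) + 1/(A₂E₂)].
|α₁ − α₂|·ΔT = 7×10⁻⁶ × 112 = 0.000784.
1/(A₁E₁) + 1/(A₂E₂) = 1/(1200×33×10³) + 1/(1100×100×10³) = 3.434×10⁻⁸ N⁻¹.
So P = 0.000784 / 3.434×10⁻⁸ = 22.83 kN.

P ≈ 22.8 kN (compressive in the concrete)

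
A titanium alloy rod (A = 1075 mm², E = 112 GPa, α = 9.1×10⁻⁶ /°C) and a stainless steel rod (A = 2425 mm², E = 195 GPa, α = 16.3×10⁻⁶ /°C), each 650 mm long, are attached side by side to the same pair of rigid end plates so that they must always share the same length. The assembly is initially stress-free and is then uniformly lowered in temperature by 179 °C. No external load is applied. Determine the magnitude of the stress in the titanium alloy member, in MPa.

σ ≈ 115 MPa (compressive)

Both members must finish at the same length. With the larger α, the stainless steel tends to over-contract; the plates restrain it, putting the stainless steel in tension and the titanium alloy in compression. With no external load the two internal forces are equal and opposite, magnitude P.
Setting the final lengths equal and cancelling L: (α₁ − α₂)ΔT = P/(A₁E₁) + P/(A₂E₂).
|α₁ − α₂|·ΔT = 7.2×10⁻⁶ × 179 = 0.001289.
1/(A₁E₁) + 1/(A₂E₂) = 1/(1075×112×10³) + 1/(2425×195×10³) = 1.042×10⁻⁸ N⁻¹.
So P = 0.001289 / 1.042×10⁻⁸ = 123.7 kN.
σ_{titanium alloy} = P/A₁ = 123700/1075 = 115.1 MPa, compressive.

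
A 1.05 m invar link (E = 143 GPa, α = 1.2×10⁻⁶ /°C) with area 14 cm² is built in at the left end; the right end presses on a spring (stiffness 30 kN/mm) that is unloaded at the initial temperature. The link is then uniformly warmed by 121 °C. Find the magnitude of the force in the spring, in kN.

P ≈ 3.95 kN

The unrestrained thermal change is αΔT L = 1.2×10⁻⁶ × 121 × 1050 = 0.1525 mm.
Let P be the compressive force at the spring. The link shortens elastically by PL/(AE) and the spring compresses by P/k; together these equal δ_free.
So P = δ_free / [L/(AE) + 1/k] = 0.1525 / [ 1050/(1400×143×10³) + 1/(30×10³) ].
P = 0.1525 / 3.858×10⁻⁵ = 3952 N.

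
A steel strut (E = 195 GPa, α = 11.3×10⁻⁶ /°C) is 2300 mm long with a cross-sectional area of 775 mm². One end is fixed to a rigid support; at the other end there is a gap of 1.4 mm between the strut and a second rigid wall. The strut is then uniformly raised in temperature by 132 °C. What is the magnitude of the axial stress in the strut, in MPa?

σ ≈ 172 MPa (compressive)

If the wall were absent the strut would grow by αΔT L = 11.3×10⁻⁶ × 132 × 2300 = 3.431 mm.
The gap closes (δ_free > 1.4 mm) and the wall then resists a further 3.431 − 1.4 = 2.031 mm of expansion.
Compatibility: PL/(AE) = 2.031 mm, so σ = P/A = E × (2.031/2300) = 172.2 MPa.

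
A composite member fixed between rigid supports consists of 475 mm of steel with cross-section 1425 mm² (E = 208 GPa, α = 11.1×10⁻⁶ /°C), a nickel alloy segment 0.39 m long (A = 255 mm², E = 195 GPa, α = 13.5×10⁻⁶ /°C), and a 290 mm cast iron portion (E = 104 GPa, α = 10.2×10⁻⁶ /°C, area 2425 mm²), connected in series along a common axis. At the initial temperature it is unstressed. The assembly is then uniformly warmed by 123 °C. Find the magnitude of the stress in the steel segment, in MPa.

With the walls removed the bar would change length by δ_free = Σ αᵢΔT Lᵢ = 11.1×10⁻⁶×123×475 + 13.5×10⁻⁶×123×390 + 10.2×10⁻⁶×123×290 = 1.66 mm.
The walls prevent any net length change, so an axial force P (same in every segment) develops. Compatibility: P · Σ Lᵢ/(AᵢEᵢ) = δ_free.
Σ Lᵢ/(AᵢEᵢ) = 475/(1425×208×10³) + 390/(255×195×10³) + 290/(2425×104×10³) = 1.06×10⁻⁵ mm/N.
P = 1.66 / 1.06×10⁻⁵ = 156700 N = 156.7 kN, compressive.
σ_{steel} = P / A = 156700 / 1425 = 109.9 MPa.

σ ≈ 110 MPa (compressive)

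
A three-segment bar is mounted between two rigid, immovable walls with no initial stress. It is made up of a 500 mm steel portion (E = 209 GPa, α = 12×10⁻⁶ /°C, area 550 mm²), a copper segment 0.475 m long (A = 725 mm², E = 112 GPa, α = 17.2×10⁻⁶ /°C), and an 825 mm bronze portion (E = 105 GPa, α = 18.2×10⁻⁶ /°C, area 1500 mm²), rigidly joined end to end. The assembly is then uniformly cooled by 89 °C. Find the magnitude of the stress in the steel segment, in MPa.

σ ≈ 306 MPa (tensile)

Free thermal contraction of the whole bar: Σ αᵢΔT Lᵢ = 12×10⁻⁶×89×500 + 17.2×10⁻⁶×89×475 + 18.2×10⁻⁶×89×825 = 2.597 mm.
Since the ends are fixed, an axial force P builds up, equal in every segment, with P · Σ Lᵢ/(AᵢEᵢ) = δ_free.
The series flexibility is Σ Lᵢ/(AᵢEᵢ) = 500/(550×209×10³) + 475/(725×112×10³) + 825/(1500×105×10³) = 1.544×10⁻⁵ mm/N.
P = 2.597 / 1.544×10⁻⁵ = 168300 N = 168.3 kN, tensile.
σ_{steel} = P / A = 168300 / 550 = 305.9 MPa.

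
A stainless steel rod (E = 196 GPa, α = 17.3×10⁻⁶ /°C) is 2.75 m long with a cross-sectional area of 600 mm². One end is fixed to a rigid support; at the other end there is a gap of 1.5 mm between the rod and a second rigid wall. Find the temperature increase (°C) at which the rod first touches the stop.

The gap closes when αΔT L = 1.5 mm, since the rod is still unstressed at that instant.
So ΔT = g/(αL) = 1.5/(17.3×10⁻⁶ × 2750) = 31.53 °C.

ΔT ≈ 31.5 °C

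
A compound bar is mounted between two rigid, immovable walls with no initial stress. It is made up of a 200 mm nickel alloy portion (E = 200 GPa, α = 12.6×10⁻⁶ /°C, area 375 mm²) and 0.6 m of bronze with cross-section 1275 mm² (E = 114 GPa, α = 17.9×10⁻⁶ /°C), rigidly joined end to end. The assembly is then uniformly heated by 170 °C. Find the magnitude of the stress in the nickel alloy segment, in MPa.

σ ≈ 885 MPa (compressive)

Free thermal expansion of the whole bar: Σ αᵢΔT Lᵢ = 12.6×10⁻⁶×170×200 + 17.9×10⁻⁶×170×600 = 2.254 mm.
Since the ends are fixed, an axial force P builds up, equal in every segment, with P · Σ Lᵢ/(AᵢEᵢ) = δ_free.
Σ Lᵢ/(AᵢEᵢ) = 200/(375×200×10³) + 600/(1275×114×10³) = 6.795×10⁻⁶ mm/N.
Hence P = δ_free / Σ(L/AE) = 2.254/6.795×10⁻⁶ = 331.8 kN (compressive).
σ_{nickel alloy} = P / A = 331800 / 375 = 884.7 MPa.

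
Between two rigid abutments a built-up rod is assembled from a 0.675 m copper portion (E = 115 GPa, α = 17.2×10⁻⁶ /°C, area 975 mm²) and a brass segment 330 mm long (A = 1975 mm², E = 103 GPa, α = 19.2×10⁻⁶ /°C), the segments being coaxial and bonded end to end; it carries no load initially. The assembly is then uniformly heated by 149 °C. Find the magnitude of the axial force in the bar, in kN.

P ≈ 350 kN (compressive)

If the supports were absent, the total length change would be Σ αᵢΔT Lᵢ = 17.2×10⁻⁶×149×675 + 19.2×10⁻⁶×149×330 = 2.674 mm.
The rigid supports impose zero overall length change; the single axial force P common to all segments must satisfy P Σ Lᵢ/(AᵢEᵢ) = δ_free.
The series flexibility is Σ Lᵢ/(AᵢEᵢ) = 675/(975×115×10³) + 330/(1975×103×10³) = 7.642×10⁻⁶ mm/N.
P = 2.674 / 7.642×10⁻⁶ = 349900 N = 349.9 kN, compressive.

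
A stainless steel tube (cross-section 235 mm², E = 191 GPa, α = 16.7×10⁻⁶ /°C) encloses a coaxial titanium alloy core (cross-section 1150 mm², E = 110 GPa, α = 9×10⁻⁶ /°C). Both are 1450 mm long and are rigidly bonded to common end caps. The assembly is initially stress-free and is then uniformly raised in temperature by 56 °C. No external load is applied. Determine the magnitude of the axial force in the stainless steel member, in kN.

The stainless steel has the larger α, so on heating it would change length more than the titanium alloy if both were free. The rigid plates force a common final length, so the stainless steel is put into compression and the titanium alloy into tension, with equal and opposite forces P (no external load).
Equating the net (thermal + elastic) strains gives |α₁ − α₂|·ΔT = P·[1/(A₁E₁) + 1/(A₂E₂)].
|α₁ − α₂|·ΔT = 7.7×10⁻⁶ × 56 = 0.0004312.
1/(A₁E₁) + 1/(A₂E₂) = 1/(235×191×10³) + 1/(1150×110×10³) = 3.018×10⁻⁸ N⁻¹.
P = 0.0004312 / 3.018×10⁻⁸ = 14290 N = 14.29 kN.

P ≈ 14.3 kN (compressive in the stainless steel)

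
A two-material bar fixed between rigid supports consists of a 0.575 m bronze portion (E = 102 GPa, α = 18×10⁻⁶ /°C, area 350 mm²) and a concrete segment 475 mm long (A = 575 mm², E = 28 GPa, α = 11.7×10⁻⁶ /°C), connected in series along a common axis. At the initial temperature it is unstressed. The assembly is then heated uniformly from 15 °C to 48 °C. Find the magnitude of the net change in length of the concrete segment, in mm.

Free thermal expansion of the whole bar: Σ αᵢΔT Lᵢ = 18×10⁻⁶×33×575 + 11.7×10⁻⁶×33×475 = 0.5249 mm.
Since the ends are fixed, an axial force P builds up, equal in every segment, with P · Σ Lᵢ/(AᵢEᵢ) = δ_free.
Σ Lᵢ/(AᵢEᵢ) = 575/(350×102×10³) + 475/(575×28×10³) = 4.561×10⁻⁵ mm/N.
Hence P = δ_free / Σ(L/AE) = 0.5249/4.561×10⁻⁵ = 11.51 kN (compressive).
For the concrete segment, free thermal change = 11.7×10⁻⁶×33×475 = 0.1834 mm and elastic change from P = 11510×475/(575×28×10³) = 0.3396 mm; these oppose, so the net change is 0.156 mm (segment shortens).

|ΔL| ≈ 0.156 mm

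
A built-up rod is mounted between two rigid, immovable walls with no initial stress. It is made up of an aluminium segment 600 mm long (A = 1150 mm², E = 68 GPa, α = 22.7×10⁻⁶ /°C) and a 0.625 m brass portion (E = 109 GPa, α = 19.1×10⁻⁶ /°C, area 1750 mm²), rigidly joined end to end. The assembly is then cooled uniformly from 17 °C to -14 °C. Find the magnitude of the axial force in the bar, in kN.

Free thermal contraction of the whole bar: Σ αᵢΔT Lᵢ = 22.7×10⁻⁶×31×600 + 19.1×10⁻⁶×31×625 = 0.7923 mm.
Since the ends are fixed, an axial force P builds up, equal in every segment, with P · Σ Lᵢ/(AᵢEᵢ) = δ_free.
The series flexibility is Σ Lᵢ/(AᵢEᵢ) = 600/(1150×68×10³) + 625/(1750×109×10³) = 1.095×10⁻⁵ mm/N.
Hence P = δ_free / Σ(L/AE) = 0.7923/1.095×10⁻⁵ = 72.36 kN (tensile).

P ≈ 72.4 kN (tensile)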